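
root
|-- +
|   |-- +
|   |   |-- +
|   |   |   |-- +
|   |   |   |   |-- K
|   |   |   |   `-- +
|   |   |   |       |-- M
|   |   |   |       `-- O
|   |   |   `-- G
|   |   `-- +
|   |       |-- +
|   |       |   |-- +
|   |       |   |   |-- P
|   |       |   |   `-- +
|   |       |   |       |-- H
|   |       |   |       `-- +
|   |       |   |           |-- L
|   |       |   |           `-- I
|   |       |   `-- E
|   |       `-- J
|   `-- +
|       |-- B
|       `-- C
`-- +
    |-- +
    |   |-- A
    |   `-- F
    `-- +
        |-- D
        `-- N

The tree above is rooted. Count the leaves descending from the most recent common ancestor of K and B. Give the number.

The MRCA of K and B is the node subtending ((((K,(M,O)),G),(((P,(H,(L,I))),E),J)),(B,C)).
That clade contains 12 terminal taxa: B, C, E, G, H, I, J, K, L, M, O, P.

12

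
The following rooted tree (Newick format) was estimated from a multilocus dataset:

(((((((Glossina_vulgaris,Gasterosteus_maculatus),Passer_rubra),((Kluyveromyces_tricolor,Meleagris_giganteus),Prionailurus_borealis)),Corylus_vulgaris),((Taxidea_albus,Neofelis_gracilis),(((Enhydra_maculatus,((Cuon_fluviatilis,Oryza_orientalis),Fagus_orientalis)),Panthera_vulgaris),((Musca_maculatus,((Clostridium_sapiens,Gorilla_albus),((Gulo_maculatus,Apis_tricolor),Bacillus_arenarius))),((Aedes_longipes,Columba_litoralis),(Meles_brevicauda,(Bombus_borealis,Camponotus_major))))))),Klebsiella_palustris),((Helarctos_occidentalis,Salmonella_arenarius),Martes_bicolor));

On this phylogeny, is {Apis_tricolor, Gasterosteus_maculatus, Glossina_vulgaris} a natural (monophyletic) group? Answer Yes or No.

The MRCA of the listed taxa subtends (((((Glossina_vulgaris,Gasterosteus_maculatus),Passer_rubra),((Kluyveromyces_tricolor,Meleagris_giganteus),Prionailurus_borealis)),Corylus_vulgaris),((Taxidea_albus,Neofelis_gracilis),(((Enhydra_maculatus,((Cuon_fluviatilis,Oryza_orientalis),Fagus_orientalis)),Panthera_vulgaris),((Musca_maculatus,((Clostridium_sapiens,Gorilla_albus),((Gulo_maculatus,Apis_tricolor),Bacillus_arenarius))),((Aedes_longipes,Columba_litoralis),(Meles_brevicauda,(Bombus_borealis,Camponotus_major))))))).
That clade also contains Aedes_longipes, Bacillus_arenarius, Bombus_borealis, Camponotus_major, Clostridium_sapiens, Columba_litoralis, Corylus_vulgaris, Cuon_fluviatilis, Enhydra_maculatus, Fagus_orientalis, Gorilla_albus, Gulo_maculatus, Kluyveromyces_tricolor, Meleagris_giganteus, Meles_brevicauda, Musca_maculatus, Neofelis_gracilis, Oryza_orientalis, Panthera_vulgaris, Passer_rubra, Prionailurus_borealis, Taxidea_albus, which are not in the proposed group, so the group is not monophyletic.

No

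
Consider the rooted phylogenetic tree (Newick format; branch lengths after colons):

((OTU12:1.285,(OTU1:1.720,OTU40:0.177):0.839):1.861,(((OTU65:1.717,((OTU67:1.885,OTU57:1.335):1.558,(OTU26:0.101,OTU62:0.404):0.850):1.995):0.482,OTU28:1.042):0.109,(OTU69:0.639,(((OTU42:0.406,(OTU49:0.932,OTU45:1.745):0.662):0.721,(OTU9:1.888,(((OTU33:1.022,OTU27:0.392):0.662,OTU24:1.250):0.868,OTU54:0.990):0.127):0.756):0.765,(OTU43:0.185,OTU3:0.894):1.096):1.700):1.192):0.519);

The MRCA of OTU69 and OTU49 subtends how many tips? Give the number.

11

The MRCA of OTU69 and OTU49 is the node subtending (OTU69,(((OTU42,(OTU49,OTU45)),(OTU9,(((OTU33,OTU27),OTU24),OTU54))),(OTU43,OTU3))).
That clade contains 11 terminal taxa: OTU24, OTU27, OTU3, OTU33, OTU42, OTU43, OTU45, OTU49, OTU54, OTU69, OTU9.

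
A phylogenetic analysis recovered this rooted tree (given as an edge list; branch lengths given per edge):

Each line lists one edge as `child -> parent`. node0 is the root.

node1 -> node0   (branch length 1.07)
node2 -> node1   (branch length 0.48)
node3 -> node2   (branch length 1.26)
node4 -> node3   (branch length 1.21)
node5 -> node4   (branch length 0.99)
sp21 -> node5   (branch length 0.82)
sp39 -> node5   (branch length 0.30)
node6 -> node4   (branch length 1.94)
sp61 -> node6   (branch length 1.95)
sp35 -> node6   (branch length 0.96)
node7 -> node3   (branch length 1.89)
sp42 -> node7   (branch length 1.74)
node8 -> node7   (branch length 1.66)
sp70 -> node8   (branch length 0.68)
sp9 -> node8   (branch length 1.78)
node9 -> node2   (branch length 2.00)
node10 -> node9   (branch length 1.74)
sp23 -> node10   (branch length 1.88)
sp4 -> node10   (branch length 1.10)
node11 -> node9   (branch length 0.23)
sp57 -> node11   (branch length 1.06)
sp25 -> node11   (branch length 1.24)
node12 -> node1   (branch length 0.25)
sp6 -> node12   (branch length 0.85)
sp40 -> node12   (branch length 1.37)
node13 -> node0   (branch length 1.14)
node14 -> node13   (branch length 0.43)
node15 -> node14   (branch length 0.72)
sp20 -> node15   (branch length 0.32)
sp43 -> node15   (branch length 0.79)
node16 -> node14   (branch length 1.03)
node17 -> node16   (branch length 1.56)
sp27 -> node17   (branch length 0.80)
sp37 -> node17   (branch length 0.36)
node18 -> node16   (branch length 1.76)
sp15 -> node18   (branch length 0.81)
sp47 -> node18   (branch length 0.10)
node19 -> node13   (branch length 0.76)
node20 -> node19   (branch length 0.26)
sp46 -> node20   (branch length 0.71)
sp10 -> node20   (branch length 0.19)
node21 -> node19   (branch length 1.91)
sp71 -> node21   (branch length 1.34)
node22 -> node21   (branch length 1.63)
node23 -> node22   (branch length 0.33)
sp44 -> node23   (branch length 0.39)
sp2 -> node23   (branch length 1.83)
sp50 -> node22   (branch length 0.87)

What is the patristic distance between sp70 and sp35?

The path runs sp70 → … → MRCA → … → sp35; the MRCA is the node subtending (((sp21,sp39),(sp61,sp35)),(sp42,(sp70,sp9))).
Branch lengths along that path: 0.68 + 1.66 + 1.89 + 1.21 + 1.94 + 0.96 = 8.34.

8.34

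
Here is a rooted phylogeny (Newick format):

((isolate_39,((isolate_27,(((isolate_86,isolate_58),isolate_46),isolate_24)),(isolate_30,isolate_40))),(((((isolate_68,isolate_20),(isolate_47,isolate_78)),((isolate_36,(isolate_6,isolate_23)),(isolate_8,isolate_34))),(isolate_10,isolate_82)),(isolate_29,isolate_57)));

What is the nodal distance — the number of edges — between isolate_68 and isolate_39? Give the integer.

8

The MRCA of isolate_68 and isolate_39 is the root of the tree.
From isolate_68 up to that node: 6 branches. From isolate_39 up to the same node: 2 branches. Total: 6 + 2 = 8.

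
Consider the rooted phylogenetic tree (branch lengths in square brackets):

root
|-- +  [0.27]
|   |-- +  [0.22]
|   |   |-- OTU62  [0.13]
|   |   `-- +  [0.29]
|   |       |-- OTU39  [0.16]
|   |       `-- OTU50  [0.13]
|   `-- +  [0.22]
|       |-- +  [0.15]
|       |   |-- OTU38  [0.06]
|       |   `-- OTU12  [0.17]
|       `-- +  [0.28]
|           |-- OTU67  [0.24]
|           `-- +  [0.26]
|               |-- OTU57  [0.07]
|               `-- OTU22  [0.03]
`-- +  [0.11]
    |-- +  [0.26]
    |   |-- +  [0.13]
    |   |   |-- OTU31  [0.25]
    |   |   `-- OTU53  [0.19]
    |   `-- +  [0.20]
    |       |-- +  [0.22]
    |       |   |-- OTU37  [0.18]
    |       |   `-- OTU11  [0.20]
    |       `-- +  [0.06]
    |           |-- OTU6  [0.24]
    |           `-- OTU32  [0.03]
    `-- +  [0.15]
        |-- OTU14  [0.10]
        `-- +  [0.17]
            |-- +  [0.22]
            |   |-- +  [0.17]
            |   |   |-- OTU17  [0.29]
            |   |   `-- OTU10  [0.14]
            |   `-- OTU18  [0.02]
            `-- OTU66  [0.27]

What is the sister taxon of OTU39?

OTU39 attaches to the tree at the node subtending (OTU39,OTU50).
The other lineage descending from that same node — the sister group — is the single tip OTU50.

OTU50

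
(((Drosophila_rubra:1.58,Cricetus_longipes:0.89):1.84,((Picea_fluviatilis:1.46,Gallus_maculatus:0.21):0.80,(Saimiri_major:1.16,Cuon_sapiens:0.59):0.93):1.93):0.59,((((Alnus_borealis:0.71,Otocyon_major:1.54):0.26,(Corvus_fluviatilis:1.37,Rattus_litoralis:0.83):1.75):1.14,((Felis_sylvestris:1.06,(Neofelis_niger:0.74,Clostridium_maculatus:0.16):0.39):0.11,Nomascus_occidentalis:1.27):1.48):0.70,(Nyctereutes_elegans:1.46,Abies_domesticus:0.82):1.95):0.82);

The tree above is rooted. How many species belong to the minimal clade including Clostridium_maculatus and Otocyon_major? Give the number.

The MRCA of Clostridium_maculatus and Otocyon_major is the node subtending (((Alnus_borealis,Otocyon_major),(Corvus_fluviatilis,Rattus_litoralis)),((Felis_sylvestris,(Neofelis_niger,Clostridium_maculatus)),Nomascus_occidentalis)).
That clade contains 8 terminal taxa: Alnus_borealis, Clostridium_maculatus, Corvus_fluviatilis, Felis_sylvestris, Neofelis_niger, Nomascus_occidentalis, Otocyon_major, Rattus_litoralis.

8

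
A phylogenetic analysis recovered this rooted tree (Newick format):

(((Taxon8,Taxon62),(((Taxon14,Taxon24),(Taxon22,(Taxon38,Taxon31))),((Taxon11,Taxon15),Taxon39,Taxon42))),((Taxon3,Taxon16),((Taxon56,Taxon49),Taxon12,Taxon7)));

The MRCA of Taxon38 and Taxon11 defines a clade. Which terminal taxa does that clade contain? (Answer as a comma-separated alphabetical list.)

Tracing Taxon38: it sits inside (Taxon38,Taxon31).
Tracing Taxon11: it sits inside (Taxon11,Taxon15).
The smallest clade enclosing both is (((Taxon14,Taxon24),(Taxon22,(Taxon38,Taxon31))),((Taxon11,Taxon15),Taxon39,Taxon42)); the answer is its 9 terminal taxa in alphabetical order.

Taxon11, Taxon14, Taxon15, Taxon22, Taxon24, Taxon31, Taxon38, Taxon39, Taxon42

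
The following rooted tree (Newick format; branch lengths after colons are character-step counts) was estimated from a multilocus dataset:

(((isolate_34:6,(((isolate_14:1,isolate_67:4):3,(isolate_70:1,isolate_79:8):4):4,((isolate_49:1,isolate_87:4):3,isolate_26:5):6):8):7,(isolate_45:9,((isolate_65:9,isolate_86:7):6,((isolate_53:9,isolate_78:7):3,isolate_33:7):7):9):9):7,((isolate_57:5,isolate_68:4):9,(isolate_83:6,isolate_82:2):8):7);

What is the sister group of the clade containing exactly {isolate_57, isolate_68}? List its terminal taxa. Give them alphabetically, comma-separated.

isolate_82, isolate_83

The clade containing exactly {isolate_57, isolate_68} attaches to the tree at the node subtending ((isolate_57,isolate_68),(isolate_83,isolate_82)).
The other lineage descending from that same node — the sister group — is (isolate_83,isolate_82); its 2 tips in alphabetical order are the answer.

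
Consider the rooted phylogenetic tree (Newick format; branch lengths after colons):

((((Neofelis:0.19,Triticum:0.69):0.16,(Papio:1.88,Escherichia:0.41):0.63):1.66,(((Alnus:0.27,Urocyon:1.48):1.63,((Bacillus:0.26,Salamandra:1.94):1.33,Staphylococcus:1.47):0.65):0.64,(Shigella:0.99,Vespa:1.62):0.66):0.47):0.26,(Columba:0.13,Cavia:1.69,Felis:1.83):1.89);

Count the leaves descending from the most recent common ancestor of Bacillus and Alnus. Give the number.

The MRCA of Bacillus and Alnus is the node subtending ((Alnus,Urocyon),((Bacillus,Salamandra),Staphylococcus)).
That clade contains 5 terminal taxa: Alnus, Bacillus, Salamandra, Staphylococcus, Urocyon.

5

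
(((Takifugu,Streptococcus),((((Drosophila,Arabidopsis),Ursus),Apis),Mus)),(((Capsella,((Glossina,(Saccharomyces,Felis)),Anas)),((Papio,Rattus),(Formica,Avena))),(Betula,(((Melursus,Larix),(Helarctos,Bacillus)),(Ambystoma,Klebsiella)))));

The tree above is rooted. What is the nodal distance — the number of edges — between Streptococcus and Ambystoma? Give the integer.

8

The MRCA of Streptococcus and Ambystoma is the root of the tree.
From Streptococcus up to that node: 3 branches. From Ambystoma up to the same node: 5 branches. Total: 3 + 5 = 8.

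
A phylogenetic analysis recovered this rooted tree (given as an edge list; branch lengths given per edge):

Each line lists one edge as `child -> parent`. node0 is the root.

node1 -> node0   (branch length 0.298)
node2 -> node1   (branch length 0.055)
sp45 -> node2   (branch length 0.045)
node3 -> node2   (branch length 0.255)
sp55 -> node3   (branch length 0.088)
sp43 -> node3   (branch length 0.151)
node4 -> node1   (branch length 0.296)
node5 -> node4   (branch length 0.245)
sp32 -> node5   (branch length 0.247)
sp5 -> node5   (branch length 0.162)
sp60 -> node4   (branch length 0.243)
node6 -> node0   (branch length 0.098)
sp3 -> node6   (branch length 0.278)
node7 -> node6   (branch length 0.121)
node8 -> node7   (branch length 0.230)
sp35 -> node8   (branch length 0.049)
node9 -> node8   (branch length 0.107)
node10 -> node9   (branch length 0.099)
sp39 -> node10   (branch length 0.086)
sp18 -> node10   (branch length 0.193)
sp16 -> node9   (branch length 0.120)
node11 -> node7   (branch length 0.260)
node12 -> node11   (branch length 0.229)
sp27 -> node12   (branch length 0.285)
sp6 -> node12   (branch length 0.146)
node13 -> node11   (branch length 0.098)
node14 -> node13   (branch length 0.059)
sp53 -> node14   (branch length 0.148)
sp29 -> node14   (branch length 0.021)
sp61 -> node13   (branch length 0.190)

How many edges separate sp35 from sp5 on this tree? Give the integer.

The MRCA of sp35 and sp5 is the root of the tree.
From sp35 up to that node: 4 branches. From sp5 up to the same node: 4 branches. Total: 4 + 4 = 8.

8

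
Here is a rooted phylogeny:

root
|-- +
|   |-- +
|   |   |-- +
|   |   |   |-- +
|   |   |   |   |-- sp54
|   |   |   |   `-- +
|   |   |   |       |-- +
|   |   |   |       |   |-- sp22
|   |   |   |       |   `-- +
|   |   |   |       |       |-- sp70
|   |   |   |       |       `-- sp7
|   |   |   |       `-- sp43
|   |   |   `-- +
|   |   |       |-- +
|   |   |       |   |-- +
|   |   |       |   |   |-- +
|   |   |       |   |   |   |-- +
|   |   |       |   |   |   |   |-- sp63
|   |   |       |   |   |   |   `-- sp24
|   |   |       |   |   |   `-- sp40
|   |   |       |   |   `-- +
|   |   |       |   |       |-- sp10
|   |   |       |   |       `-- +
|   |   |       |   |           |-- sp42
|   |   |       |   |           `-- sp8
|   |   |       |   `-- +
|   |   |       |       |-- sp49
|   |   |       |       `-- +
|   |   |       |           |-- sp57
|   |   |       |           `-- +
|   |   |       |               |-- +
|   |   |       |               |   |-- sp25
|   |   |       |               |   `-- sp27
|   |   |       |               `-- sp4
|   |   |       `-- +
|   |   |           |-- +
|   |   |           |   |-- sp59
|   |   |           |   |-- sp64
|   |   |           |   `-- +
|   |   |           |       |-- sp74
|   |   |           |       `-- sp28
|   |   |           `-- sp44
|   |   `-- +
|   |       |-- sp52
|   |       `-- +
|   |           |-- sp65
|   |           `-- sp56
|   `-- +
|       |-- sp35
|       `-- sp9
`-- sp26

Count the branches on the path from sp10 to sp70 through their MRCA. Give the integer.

10

The MRCA of sp10 and sp70 is the node subtending ((sp54,((sp22,(sp70,sp7)),sp43)),(((((sp63,sp24),sp40),(sp10,(sp42,sp8))),(sp49,(sp57,((sp25,sp27),sp4)))),((sp59,sp64,(sp74,sp28)),sp44))).
From sp10 up to that node: 5 branches. From sp70 up to the same node: 5 branches. Total: 5 + 5 = 10.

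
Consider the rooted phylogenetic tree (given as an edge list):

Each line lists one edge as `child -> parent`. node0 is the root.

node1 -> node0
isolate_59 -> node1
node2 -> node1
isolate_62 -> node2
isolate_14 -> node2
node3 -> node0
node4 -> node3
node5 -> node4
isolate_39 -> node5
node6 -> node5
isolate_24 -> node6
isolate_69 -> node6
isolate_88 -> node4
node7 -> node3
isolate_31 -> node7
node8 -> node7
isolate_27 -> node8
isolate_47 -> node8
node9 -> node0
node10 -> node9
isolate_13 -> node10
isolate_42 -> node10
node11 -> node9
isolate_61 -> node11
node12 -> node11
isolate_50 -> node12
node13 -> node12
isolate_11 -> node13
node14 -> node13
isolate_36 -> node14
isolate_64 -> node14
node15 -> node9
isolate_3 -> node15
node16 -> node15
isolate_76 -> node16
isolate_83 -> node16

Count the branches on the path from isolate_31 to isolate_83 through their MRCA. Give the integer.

The MRCA of isolate_31 and isolate_83 is the root of the tree.
From isolate_31 up to that node: 3 branches. From isolate_83 up to the same node: 4 branches. Total: 3 + 4 = 7.

7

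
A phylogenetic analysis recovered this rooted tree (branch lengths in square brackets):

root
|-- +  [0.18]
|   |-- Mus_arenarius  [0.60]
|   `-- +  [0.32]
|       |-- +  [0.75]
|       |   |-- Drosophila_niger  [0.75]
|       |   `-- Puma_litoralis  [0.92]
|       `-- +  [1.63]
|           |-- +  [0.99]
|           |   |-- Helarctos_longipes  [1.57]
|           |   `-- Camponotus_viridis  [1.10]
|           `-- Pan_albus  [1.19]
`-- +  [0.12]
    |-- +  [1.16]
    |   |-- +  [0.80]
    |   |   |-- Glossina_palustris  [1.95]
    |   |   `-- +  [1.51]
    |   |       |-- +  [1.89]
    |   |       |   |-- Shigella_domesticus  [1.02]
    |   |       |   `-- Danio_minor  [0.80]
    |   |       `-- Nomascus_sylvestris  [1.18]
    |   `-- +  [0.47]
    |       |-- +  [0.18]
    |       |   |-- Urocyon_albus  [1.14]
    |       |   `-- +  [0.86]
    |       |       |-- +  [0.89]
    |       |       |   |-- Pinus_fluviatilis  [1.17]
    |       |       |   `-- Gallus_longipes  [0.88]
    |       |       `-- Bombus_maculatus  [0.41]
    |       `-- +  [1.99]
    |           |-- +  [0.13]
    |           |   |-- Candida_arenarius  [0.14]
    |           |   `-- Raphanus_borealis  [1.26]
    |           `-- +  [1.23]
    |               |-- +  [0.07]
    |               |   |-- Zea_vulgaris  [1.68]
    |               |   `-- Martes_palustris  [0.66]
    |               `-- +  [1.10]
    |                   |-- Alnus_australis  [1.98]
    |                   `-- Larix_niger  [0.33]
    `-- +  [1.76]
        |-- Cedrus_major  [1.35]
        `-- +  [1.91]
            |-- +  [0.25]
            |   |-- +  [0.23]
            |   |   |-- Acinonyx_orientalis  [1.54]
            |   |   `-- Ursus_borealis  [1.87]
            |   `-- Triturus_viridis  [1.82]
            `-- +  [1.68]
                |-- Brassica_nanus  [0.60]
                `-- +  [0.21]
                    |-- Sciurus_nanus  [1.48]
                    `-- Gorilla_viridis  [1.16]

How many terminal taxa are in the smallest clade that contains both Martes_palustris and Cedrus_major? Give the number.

The MRCA of Martes_palustris and Cedrus_major is the node subtending (((Glossina_palustris,((Shigella_domesticus,Danio_minor),Nomascus_sylvestris)),((Urocyon_albus,((Pinus_fluviatilis,Gallus_longipes),Bombus_maculatus)),((Candida_arenarius,Raphanus_borealis),((Zea_vulgaris,Martes_palustris),(Alnus_australis,Larix_niger))))),(Cedrus_major,(((Acinonyx_orientalis,Ursus_borealis),Triturus_viridis),(Brassica_nanus,(Sciurus_nanus,Gorilla_viridis))))).
That clade contains 21 terminal taxa: Acinonyx_orientalis, Alnus_australis, Bombus_maculatus, Brassica_nanus, Candida_arenarius, Cedrus_major, Danio_minor, Gallus_longipes, Glossina_palustris, Gorilla_viridis, Larix_niger, Martes_palustris, Nomascus_sylvestris, Pinus_fluviatilis, Raphanus_borealis, Sciurus_nanus, Shigella_domesticus, Triturus_viridis, Urocyon_albus, Ursus_borealis, Zea_vulgaris.

21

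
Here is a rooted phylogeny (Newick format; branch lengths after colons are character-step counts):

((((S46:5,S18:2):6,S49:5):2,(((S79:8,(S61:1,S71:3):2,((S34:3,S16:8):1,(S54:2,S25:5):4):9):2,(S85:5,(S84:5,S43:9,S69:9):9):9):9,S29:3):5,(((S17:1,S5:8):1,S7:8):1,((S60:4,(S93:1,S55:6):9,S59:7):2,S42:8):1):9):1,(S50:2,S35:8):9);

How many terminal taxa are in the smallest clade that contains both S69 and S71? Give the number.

11

The MRCA of S69 and S71 is the node subtending ((S79,(S61,S71),((S34,S16),(S54,S25))),(S85,(S84,S43,S69))).
That clade contains 11 terminal taxa: S16, S25, S34, S43, S54, S61, S69, S71, S79, S84, S85.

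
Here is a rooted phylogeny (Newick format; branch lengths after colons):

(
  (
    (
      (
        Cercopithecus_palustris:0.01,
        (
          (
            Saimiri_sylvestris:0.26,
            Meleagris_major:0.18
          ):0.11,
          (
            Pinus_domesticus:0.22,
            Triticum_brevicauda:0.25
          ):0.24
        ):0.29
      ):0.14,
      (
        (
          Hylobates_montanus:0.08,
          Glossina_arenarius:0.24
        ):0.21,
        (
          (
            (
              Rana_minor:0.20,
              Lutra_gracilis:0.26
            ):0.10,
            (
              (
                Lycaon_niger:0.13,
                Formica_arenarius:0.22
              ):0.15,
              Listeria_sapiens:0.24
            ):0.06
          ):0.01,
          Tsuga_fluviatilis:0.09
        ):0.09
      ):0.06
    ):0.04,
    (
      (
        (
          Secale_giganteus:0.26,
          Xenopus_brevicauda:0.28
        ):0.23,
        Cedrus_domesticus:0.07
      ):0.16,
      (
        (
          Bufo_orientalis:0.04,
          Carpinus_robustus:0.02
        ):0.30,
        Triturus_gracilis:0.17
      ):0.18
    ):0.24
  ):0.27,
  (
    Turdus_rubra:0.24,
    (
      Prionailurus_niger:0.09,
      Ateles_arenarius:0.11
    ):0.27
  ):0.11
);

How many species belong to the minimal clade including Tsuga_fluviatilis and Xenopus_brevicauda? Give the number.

The MRCA of Tsuga_fluviatilis and Xenopus_brevicauda is the node subtending (((Cercopithecus_palustris,((Saimiri_sylvestris,Meleagris_major),(Pinus_domesticus,Triticum_brevicauda))),((Hylobates_montanus,Glossina_arenarius),(((Rana_minor,Lutra_gracilis),((Lycaon_niger,Formica_arenarius),Listeria_sapiens)),Tsuga_fluviatilis))),(((Secale_giganteus,Xenopus_brevicauda),Cedrus_domesticus),((Bufo_orientalis,Carpinus_robustus),Triturus_gracilis))).
That clade contains 19 terminal taxa: Bufo_orientalis, Carpinus_robustus, Cedrus_domesticus, Cercopithecus_palustris, Formica_arenarius, Glossina_arenarius, Hylobates_montanus, Listeria_sapiens, Lutra_gracilis, Lycaon_niger, Meleagris_major, Pinus_domesticus, Rana_minor, Saimiri_sylvestris, Secale_giganteus, Triticum_brevicauda, Triturus_gracilis, Tsuga_fluviatilis, Xenopus_brevicauda.

19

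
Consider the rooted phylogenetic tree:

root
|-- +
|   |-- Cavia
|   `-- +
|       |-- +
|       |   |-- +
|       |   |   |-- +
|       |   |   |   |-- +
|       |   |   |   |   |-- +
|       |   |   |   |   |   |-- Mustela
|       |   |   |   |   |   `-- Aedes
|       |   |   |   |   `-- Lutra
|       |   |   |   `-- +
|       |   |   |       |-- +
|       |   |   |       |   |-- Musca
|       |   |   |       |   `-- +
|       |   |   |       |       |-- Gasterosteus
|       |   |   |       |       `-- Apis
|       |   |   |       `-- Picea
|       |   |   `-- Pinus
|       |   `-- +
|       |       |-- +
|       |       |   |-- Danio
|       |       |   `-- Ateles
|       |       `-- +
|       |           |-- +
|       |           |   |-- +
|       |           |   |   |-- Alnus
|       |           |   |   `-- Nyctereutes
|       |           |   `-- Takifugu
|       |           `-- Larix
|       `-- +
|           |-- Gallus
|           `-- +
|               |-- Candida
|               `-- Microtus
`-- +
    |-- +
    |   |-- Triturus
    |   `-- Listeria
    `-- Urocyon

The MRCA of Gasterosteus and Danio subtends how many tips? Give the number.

14

The MRCA of Gasterosteus and Danio is the node subtending (((((Mustela,Aedes),Lutra),((Musca,(Gasterosteus,Apis)),Picea)),Pinus),((Danio,Ateles),(((Alnus,Nyctereutes),Takifugu),Larix))).
That clade contains 14 terminal taxa: Aedes, Alnus, Apis, Ateles, Danio, Gasterosteus, Larix, Lutra, Musca, Mustela, Nyctereutes, Picea, Pinus, Takifugu.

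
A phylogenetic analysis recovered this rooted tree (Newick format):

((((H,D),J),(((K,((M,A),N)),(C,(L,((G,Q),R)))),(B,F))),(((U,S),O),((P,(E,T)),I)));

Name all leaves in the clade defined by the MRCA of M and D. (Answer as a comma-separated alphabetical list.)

A, B, C, D, F, G, H, J, K, L, M, N, Q, R

Tracing M: it sits inside (M,A).
Tracing D: it sits inside (H,D).
The smallest clade enclosing both is (((H,D),J),(((K,((M,A),N)),(C,(L,((G,Q),R)))),(B,F))); the answer is its 14 terminal taxa in alphabetical order.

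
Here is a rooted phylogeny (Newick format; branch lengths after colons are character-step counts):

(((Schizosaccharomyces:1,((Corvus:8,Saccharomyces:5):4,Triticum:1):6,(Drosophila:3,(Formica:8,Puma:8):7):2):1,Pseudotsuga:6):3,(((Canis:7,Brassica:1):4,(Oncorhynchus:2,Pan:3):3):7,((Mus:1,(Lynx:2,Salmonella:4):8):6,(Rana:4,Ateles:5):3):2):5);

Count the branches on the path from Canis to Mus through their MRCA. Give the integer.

6

The MRCA of Canis and Mus is the node subtending (((Canis,Brassica),(Oncorhynchus,Pan)),((Mus,(Lynx,Salmonella)),(Rana,Ateles))).
From Canis up to that node: 3 branches. From Mus up to the same node: 3 branches. Total: 3 + 3 = 6.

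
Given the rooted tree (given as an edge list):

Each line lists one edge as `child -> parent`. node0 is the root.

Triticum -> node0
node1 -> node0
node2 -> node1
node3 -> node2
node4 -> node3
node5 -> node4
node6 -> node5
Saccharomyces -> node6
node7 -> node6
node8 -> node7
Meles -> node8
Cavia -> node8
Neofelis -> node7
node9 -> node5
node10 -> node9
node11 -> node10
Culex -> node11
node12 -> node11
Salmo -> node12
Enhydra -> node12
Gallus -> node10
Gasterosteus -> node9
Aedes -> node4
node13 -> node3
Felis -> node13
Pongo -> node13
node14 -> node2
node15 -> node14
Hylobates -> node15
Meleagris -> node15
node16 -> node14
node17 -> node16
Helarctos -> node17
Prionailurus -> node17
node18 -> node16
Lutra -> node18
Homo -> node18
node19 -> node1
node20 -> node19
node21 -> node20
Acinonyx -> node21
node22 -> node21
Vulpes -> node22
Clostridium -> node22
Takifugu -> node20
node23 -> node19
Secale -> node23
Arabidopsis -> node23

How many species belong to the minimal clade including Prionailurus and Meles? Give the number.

18

The MRCA of Prionailurus and Meles is the node subtending (((((Saccharomyces,((Meles,Cavia),Neofelis)),(((Culex,(Salmo,Enhydra)),Gallus),Gasterosteus)),Aedes),(Felis,Pongo)),((Hylobates,Meleagris),((Helarctos,Prionailurus),(Lutra,Homo)))).
That clade contains 18 terminal taxa: Aedes, Cavia, Culex, Enhydra, Felis, Gallus, Gasterosteus, Helarctos, Homo, Hylobates, Lutra, Meleagris, Meles, Neofelis, Pongo, Prionailurus, Saccharomyces, Salmo.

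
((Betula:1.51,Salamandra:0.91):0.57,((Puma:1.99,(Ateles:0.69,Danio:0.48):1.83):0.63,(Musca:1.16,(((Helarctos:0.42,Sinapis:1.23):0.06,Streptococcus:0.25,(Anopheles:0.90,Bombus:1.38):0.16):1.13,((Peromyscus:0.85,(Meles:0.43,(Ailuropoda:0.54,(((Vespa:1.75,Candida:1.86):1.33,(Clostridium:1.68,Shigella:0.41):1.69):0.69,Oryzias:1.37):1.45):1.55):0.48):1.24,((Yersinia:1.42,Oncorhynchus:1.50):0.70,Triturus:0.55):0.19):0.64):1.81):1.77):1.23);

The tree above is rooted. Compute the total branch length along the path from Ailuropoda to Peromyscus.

3.42

The path runs Ailuropoda → … → MRCA → … → Peromyscus; the MRCA is the node subtending (Peromyscus,(Meles,(Ailuropoda,(((Vespa,Candida),(Clostridium,Shigella)),Oryzias)))).
Branch lengths along that path: 0.54 + 1.55 + 0.48 + 0.85 = 3.42.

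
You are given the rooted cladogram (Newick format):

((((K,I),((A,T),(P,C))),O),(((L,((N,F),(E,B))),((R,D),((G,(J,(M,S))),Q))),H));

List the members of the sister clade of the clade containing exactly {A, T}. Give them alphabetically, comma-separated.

The clade containing exactly {A, T} attaches to the tree at the node subtending ((A,T),(P,C)).
The other lineage descending from that same node — the sister group — is (P,C); its 2 tips in alphabetical order are the answer.

C, P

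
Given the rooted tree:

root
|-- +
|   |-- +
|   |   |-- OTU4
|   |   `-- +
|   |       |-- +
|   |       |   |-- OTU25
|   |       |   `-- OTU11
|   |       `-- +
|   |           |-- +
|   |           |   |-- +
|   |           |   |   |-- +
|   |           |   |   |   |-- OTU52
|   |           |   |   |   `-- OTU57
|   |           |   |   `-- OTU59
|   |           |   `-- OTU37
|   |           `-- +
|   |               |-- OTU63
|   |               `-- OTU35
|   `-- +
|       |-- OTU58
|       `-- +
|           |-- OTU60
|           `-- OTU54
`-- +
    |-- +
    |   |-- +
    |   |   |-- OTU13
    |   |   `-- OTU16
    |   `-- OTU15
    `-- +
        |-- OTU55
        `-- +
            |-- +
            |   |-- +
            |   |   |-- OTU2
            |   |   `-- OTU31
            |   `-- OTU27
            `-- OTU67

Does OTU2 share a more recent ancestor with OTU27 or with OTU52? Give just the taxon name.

OTU27

The MRCA of OTU2 and OTU27 subtends ((OTU2,OTU31),OTU27) (3 taxa).
The MRCA of OTU2 and OTU52 is the root, subtending the entire tree (20 taxa).
The first is nested inside the second, so OTU2 shares a more recent common ancestor with OTU27.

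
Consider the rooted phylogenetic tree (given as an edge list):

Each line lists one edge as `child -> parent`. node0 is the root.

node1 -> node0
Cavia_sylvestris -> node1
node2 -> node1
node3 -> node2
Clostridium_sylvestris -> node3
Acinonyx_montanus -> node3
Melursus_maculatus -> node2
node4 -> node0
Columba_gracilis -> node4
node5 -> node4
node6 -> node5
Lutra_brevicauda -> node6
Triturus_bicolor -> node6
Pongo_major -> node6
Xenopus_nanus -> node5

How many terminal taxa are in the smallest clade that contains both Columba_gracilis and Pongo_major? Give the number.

5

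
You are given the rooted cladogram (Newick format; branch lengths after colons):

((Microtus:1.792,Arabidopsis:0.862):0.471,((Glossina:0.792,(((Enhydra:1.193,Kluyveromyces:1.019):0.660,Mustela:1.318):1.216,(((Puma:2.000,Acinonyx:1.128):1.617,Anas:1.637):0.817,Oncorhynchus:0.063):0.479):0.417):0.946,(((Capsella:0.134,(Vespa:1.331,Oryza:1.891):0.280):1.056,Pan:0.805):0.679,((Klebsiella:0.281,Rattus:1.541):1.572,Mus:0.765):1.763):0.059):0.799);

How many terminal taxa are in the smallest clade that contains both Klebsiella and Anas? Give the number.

15

The MRCA of Klebsiella and Anas is the node subtending ((Glossina,(((Enhydra,Kluyveromyces),Mustela),(((Puma,Acinonyx),Anas),Oncorhynchus))),(((Capsella,(Vespa,Oryza)),Pan),((Klebsiella,Rattus),Mus))).
That clade contains 15 terminal taxa: Acinonyx, Anas, Capsella, Enhydra, Glossina, Klebsiella, Kluyveromyces, Mus, Mustela, Oncorhynchus, Oryza, Pan, Puma, Rattus, Vespa.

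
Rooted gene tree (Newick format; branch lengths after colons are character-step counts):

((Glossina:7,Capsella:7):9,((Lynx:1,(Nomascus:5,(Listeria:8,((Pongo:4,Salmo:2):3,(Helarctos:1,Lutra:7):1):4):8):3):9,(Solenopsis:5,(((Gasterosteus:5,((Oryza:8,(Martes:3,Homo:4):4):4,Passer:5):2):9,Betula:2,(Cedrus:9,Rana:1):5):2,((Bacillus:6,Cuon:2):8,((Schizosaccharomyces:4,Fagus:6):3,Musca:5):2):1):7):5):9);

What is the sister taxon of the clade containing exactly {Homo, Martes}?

Oryza

The clade containing exactly {Homo, Martes} attaches to the tree at the node subtending (Oryza,(Martes,Homo)).
The other lineage descending from that same node — the sister group — is the single tip Oryza.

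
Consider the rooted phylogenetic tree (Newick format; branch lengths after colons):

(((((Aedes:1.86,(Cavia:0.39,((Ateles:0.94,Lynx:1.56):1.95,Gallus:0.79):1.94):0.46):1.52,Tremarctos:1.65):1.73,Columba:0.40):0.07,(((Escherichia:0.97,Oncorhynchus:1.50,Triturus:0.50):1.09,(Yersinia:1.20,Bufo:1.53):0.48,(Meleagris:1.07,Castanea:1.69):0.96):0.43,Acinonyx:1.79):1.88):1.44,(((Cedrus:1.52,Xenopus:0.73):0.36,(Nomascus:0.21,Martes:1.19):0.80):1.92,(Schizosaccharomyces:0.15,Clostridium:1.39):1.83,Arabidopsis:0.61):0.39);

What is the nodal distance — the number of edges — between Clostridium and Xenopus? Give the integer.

The MRCA of Clostridium and Xenopus is the node subtending (((Cedrus,Xenopus),(Nomascus,Martes)),(Schizosaccharomyces,Clostridium),Arabidopsis).
From Clostridium up to that node: 2 branches. From Xenopus up to the same node: 3 branches. Total: 2 + 3 = 5.

5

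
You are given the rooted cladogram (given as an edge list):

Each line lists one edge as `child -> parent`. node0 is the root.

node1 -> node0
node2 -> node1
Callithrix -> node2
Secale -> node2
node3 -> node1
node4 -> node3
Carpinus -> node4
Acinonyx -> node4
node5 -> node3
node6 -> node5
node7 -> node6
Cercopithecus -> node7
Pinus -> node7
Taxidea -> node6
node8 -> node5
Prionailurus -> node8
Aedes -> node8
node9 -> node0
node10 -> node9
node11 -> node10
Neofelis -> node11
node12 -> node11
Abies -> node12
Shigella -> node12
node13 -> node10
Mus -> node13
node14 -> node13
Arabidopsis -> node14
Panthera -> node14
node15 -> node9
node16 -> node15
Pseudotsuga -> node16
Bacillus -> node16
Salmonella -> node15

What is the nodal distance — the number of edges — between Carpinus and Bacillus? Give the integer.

The MRCA of Carpinus and Bacillus is the root of the tree.
From Carpinus up to that node: 4 branches. From Bacillus up to the same node: 4 branches. Total: 4 + 4 = 8.

8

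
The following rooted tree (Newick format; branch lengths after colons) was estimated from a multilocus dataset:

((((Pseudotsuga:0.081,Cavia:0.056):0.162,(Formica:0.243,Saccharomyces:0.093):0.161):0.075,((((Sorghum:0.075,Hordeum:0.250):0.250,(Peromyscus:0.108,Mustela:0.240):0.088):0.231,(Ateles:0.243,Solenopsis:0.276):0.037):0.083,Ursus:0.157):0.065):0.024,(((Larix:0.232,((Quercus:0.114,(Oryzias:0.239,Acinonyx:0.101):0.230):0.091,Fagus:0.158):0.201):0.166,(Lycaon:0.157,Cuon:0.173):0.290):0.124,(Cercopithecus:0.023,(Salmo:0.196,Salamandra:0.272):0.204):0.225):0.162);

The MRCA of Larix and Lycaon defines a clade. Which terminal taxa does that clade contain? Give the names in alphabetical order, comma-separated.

Acinonyx, Cuon, Fagus, Larix, Lycaon, Oryzias, Quercus

Tracing Larix: it sits inside (Larix,((Quercus,(Oryzias,Acinonyx)),Fagus)).
Tracing Lycaon: it sits inside (Lycaon,Cuon).
The smallest clade enclosing both is ((Larix,((Quercus,(Oryzias,Acinonyx)),Fagus)),(Lycaon,Cuon)); the answer is its 7 terminal taxa in alphabetical order.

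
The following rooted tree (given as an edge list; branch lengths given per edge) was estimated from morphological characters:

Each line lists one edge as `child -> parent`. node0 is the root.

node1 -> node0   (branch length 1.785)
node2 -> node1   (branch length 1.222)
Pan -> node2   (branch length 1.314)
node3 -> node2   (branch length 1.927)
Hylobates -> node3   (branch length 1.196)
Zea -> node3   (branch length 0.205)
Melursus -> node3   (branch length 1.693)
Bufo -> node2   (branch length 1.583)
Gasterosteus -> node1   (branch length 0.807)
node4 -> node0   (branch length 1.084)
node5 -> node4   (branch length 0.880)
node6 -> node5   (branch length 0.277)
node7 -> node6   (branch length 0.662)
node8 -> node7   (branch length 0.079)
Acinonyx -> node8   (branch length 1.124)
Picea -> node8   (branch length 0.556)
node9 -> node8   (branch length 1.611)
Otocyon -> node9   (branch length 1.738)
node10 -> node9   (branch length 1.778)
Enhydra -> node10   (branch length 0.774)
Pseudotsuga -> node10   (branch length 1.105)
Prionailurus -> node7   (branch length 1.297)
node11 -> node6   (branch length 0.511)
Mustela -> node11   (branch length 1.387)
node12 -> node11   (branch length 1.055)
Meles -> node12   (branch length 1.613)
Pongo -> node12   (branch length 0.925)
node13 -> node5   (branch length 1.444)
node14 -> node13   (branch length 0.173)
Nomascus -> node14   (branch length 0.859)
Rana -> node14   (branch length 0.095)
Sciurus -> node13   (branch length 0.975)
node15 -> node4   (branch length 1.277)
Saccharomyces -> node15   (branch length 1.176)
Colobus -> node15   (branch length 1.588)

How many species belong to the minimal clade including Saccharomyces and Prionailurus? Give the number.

14

The MRCA of Saccharomyces and Prionailurus is the node subtending (((((Acinonyx,Picea,(Otocyon,(Enhydra,Pseudotsuga))),Prionailurus),(Mustela,(Meles,Pongo))),((Nomascus,Rana),Sciurus)),(Saccharomyces,Colobus)).
That clade contains 14 terminal taxa: Acinonyx, Colobus, Enhydra, Meles, Mustela, Nomascus, Otocyon, Picea, Pongo, Prionailurus, Pseudotsuga, Rana, Saccharomyces, Sciurus.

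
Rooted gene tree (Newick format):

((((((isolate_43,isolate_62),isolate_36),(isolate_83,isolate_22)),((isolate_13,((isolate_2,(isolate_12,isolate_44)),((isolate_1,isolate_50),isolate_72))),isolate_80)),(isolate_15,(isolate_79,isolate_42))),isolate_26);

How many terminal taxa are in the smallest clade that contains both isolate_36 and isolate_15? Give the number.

The MRCA of isolate_36 and isolate_15 is the node subtending (((((isolate_43,isolate_62),isolate_36),(isolate_83,isolate_22)),((isolate_13,((isolate_2,(isolate_12,isolate_44)),((isolate_1,isolate_50),isolate_72))),isolate_80)),(isolate_15,(isolate_79,isolate_42))).
That clade contains 16 terminal taxa: isolate_1, isolate_12, isolate_13, isolate_15, isolate_2, isolate_22, isolate_36, isolate_42, isolate_43, isolate_44, isolate_50, isolate_62, isolate_72, isolate_79, isolate_80, isolate_83.

16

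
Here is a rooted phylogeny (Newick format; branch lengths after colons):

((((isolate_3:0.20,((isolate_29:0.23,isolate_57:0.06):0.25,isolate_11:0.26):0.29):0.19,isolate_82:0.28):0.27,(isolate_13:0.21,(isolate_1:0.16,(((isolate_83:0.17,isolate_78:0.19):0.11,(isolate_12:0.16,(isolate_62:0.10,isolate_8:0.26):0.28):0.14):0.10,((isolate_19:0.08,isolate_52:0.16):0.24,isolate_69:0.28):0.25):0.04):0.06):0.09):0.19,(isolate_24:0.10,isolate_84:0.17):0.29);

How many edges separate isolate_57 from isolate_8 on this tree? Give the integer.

12

The MRCA of isolate_57 and isolate_8 is the node subtending (((isolate_3,((isolate_29,isolate_57),isolate_11)),isolate_82),(isolate_13,(isolate_1,(((isolate_83,isolate_78),(isolate_12,(isolate_62,isolate_8))),((isolate_19,isolate_52),isolate_69))))).
From isolate_57 up to that node: 5 branches. From isolate_8 up to the same node: 7 branches. Total: 5 + 7 = 12.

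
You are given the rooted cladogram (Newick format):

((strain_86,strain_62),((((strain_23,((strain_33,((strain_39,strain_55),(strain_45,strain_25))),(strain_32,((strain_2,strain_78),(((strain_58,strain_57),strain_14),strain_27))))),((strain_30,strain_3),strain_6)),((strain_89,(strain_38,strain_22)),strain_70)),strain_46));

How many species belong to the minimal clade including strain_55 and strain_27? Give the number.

12

The MRCA of strain_55 and strain_27 is the node subtending ((strain_33,((strain_39,strain_55),(strain_45,strain_25))),(strain_32,((strain_2,strain_78),(((strain_58,strain_57),strain_14),strain_27)))).
That clade contains 12 terminal taxa: strain_14, strain_2, strain_25, strain_27, strain_32, strain_33, strain_39, strain_45, strain_55, strain_57, strain_58, strain_78.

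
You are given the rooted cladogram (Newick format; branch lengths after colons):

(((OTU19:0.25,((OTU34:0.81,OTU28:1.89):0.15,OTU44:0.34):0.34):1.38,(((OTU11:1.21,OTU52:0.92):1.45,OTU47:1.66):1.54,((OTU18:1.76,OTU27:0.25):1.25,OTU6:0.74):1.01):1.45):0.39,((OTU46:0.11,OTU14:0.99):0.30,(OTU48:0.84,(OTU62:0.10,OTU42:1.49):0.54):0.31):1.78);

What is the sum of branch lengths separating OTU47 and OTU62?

7.77

The path runs OTU47 → … → MRCA → … → OTU62; the MRCA is the root of the tree.
Branch lengths along that path: 1.66 + 1.54 + 1.45 + 0.39 + 1.78 + 0.31 + 0.54 + 0.10 = 7.77.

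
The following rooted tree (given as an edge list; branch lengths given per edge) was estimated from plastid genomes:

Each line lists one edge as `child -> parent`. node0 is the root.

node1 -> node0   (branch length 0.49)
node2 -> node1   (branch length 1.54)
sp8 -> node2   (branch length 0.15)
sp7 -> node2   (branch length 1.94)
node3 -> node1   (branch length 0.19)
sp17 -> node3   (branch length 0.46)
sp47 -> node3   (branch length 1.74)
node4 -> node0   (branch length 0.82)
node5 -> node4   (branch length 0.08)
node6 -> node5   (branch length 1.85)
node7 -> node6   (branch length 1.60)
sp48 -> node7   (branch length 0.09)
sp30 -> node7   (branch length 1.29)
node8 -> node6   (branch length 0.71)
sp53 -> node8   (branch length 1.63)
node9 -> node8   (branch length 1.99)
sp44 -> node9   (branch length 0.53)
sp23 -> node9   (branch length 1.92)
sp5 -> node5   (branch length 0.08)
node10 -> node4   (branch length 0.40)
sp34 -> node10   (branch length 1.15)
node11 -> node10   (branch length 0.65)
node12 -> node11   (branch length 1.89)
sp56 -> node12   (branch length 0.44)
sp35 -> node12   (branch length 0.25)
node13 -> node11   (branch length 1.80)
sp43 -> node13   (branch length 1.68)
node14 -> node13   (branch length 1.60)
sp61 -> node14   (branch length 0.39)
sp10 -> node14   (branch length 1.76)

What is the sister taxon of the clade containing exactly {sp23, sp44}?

sp53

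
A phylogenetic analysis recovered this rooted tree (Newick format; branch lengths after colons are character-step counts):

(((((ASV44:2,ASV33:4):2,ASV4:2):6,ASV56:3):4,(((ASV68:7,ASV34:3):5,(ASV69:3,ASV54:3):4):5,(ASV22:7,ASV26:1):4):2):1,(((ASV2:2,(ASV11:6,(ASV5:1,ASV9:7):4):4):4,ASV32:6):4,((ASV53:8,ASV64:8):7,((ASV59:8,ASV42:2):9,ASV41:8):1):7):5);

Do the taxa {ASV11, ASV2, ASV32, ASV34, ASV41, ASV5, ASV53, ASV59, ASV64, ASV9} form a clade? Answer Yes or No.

No

The MRCA of the listed taxa is the root, so the smallest clade containing them is the whole tree.
That clade also contains ASV22, ASV26, ASV33, ASV4, ASV42, ASV44, ASV54, ASV56, ASV68, ASV69, which are not in the proposed group, so the group is not monophyletic.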